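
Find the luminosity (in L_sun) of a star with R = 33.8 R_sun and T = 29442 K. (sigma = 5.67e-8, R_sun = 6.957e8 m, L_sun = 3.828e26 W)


R = 33.8 * 6.957e8 m = 2.351466e+10 m. L = 4*pi*R^2*sigma*T^4 = 4*pi*(2.351466e+10)^2 * 5.67e-8 * 29442^4 = 2.960326165e+32 W. L/L_sun = 2.960326165e+32 / 3.828e26 = 773334.9437

773334.9437 L_sun


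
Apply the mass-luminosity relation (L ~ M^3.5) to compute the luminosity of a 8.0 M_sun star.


L/L_sun = (M/M_sun)^3.5 = 8.0^3.5 = 1448.1547

1448.1547 L_sun


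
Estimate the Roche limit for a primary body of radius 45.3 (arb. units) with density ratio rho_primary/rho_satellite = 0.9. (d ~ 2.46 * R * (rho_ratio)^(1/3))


d_Roche = 2.46 * 45.3 * 0.9^(1/3) = 107.5922

107.5922


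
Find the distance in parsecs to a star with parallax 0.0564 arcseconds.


d = 1/p = 1/0.0564 = 17.7305

17.7305 pc


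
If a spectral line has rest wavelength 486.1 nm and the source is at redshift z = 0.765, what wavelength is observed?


lam_obs = lam_emit * (1 + z) = 486.1 * (1 + 0.765) = 857.9665

857.9665 nm


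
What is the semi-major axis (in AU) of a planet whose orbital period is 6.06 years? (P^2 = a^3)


a = P^(2/3) = 6.06^(2/3) = 3.3239

3.3239 AU


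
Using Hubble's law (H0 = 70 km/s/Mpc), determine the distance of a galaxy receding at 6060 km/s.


d = v / H0 = 6060 / 70 = 86.5714

86.5714 Mpc


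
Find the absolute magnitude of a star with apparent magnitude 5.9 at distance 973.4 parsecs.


M = m - 5*log10(d) + 5 = 5.9 - 5*log10(973.4) + 5 = -4.0415

-4.0415


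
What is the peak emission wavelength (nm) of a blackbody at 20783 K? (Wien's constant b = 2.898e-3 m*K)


lam_max = b / T = 2.898e-3 / 20783 = 1.394e-07 m = 139.4409 nm

139.4409 nm


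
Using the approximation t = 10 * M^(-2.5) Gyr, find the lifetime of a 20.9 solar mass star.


t = 10 * M^(-2.5) = 10 * 20.9^(-2.5) = 0.005

0.005 Gyr


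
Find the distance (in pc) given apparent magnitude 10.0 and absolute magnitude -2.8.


d = 10^((m - M + 5)/5) = 10^((10.0 - -2.8 + 5)/5) = 3630.7805

3630.7805 pc


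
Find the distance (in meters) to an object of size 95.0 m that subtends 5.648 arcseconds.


D = size / theta_rad, theta_rad = 5.648 * pi/(180*3600) = 2.738e-05, D = 3.469e+06

3.469e+06 m


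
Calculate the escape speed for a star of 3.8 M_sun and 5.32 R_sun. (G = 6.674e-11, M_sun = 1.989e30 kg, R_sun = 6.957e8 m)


M = 3.8 * 1.989e30 kg = 7.5582e+30 kg; R = 5.32 * 6.957e8 m = 3.701124e+09 m. v_esc = sqrt(2GM/R) = sqrt(2 * 6.674e-11 * 7.5582e+30 / 3.701124e+09) = 522096.1264

522096.1264 m/s


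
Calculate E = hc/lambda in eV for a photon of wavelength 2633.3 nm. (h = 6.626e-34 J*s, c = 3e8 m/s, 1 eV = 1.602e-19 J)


E = hc/lambda = 6.626e-34 * 3e8 / 2.633e-06 = 7.549e-20 J = 0.4712 eV

0.4712 eV


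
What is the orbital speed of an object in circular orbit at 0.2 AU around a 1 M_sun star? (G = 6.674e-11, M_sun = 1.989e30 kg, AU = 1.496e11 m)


v = sqrt(GM/r) = sqrt(6.674e-11 * 1.989e+30 / 2.992e+10) = 66608.5068

66608.5068 m/s


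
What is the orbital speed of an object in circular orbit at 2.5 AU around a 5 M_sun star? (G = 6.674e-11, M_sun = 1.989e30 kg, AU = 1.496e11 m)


v = sqrt(GM/r) = sqrt(6.674e-11 * 9.945e+30 / 3.740e+11) = 42126.9186

42126.9186 m/s


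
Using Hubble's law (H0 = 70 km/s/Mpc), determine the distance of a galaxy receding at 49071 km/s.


d = v / H0 = 49071 / 70 = 701.0143

701.0143 Mpc


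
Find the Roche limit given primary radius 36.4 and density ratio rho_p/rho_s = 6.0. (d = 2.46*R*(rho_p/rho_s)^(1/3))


d_Roche = 2.46 * 36.4 * 6.0^(1/3) = 162.7122

162.7122


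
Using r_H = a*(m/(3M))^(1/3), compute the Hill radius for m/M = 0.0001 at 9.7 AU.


r_H = a * (m/3M)^(1/3) = 9.7 * (0.0001/3)^(1/3) = 0.3122

0.3122 AU


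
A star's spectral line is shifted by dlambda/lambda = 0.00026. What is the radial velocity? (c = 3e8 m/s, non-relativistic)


v = (dlambda/lambda) * c = 0.00026 * 3e8 = 78000.0

78000.0 m/s


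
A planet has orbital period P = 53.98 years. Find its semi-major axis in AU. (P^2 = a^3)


a = P^(2/3) = 53.98^(2/3) = 14.2831

14.2831 AU


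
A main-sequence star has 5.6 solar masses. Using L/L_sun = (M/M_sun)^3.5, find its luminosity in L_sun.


L/L_sun = (M/M_sun)^3.5 = 5.6^3.5 = 415.5833

415.5833 L_sun


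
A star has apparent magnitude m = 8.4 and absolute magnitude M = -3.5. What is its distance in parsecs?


d = 10^((m - M + 5)/5) = 10^((8.4 - -3.5 + 5)/5) = 2398.8329

2398.8329 pc


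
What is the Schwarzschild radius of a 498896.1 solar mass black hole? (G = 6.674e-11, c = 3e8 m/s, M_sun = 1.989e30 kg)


M = 498896.1 * 1.989e30 kg = 9.923043429e+35 kg. rs = 2GM/c^2 = 2 * 6.674e-11 * 9.923043429e+35 / (3e8)^2 = 1.472e+09

1.472e+09 m


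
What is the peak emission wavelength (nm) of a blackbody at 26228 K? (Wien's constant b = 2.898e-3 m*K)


lam_max = b / T = 2.898e-3 / 26228 = 1.105e-07 m = 110.4926 nm

110.4926 nm


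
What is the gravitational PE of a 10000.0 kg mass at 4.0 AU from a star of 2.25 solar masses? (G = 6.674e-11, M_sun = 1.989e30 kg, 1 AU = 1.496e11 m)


M = 2.25 * 1.989e30 kg = 4.47525e+30 kg; r = 4.0 AU * 1.496e11 m/AU = 5.984e+11 m. U = -GM*m/r = -(6.674e-11 * 4.47525e+30 * 10000.0) / 5.984e+11 = -4.991e+12

-4.991e+12 J


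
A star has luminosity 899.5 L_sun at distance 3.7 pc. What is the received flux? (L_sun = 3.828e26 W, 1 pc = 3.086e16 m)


F = L / (4*pi*d^2) = 3.443e+29 / (4*pi*(1.142e+17)^2) = 2.102e-06

2.102e-06 W/m^2


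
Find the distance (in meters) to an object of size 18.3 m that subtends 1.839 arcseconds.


D = size / theta_rad, theta_rad = 1.839 * pi/(180*3600) = 8.916e-06, D = 2.053e+06

2.053e+06 m


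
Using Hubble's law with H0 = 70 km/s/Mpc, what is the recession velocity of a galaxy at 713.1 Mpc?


v = H0 * d = 70 * 713.1 = 49917.0

49917.0 km/s


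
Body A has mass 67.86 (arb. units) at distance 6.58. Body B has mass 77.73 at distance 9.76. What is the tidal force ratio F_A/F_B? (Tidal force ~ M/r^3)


Ratio = (M1/r1^3) / (M2/r2^3) = (67.86/6.58^3) / (77.73/9.76^3) = 2.849

2.849


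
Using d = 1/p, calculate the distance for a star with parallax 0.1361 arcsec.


d = 1/p = 1/0.1361 = 7.3475

7.3475 pc


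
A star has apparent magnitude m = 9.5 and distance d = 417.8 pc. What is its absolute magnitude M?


M = m - 5*log10(d) + 5 = 9.5 - 5*log10(417.8) + 5 = 1.3952

1.3952


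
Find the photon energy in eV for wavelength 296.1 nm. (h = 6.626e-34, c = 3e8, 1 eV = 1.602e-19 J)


E = hc/lambda = 6.626e-34 * 3e8 / 2.961e-07 = 6.713e-19 J = 4.1906 eV

4.1906 eV


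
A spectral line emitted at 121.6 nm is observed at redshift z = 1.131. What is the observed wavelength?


lam_obs = lam_emit * (1 + z) = 121.6 * (1 + 1.131) = 259.1296

259.1296 nm


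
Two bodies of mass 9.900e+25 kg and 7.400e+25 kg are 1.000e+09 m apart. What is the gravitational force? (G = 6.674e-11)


F = G*m1*m2/r^2 = 6.674e-11 * 9.900e+25 * 7.400e+25 / (1.000e+09)^2 = 6.674e-11 * 7.326e+51 / 1.000e+18 = 4.889e+23

4.889e+23 N


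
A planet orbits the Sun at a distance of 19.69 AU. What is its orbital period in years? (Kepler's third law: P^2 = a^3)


P = a^(3/2) = 19.69^1.5 = 87.3713

87.3713 years


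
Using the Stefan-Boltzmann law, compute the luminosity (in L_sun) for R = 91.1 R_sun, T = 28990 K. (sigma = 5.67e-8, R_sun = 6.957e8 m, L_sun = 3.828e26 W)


R = 91.1 * 6.957e8 m = 6.337827e+10 m. L = 4*pi*R^2*sigma*T^4 = 4*pi*(6.337827e+10)^2 * 5.67e-8 * 28990^4 = 2.021466483e+33 W. L/L_sun = 2.021466483e+33 / 3.828e26 = 5.281e+06

5.281e+06 L_sun


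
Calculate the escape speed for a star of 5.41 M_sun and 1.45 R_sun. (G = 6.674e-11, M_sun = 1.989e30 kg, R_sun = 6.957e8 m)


M = 5.41 * 1.989e30 kg = 1.076049e+31 kg; R = 1.45 * 6.957e8 m = 1.008765e+09 m. v_esc = sqrt(2GM/R) = sqrt(2 * 6.674e-11 * 1.076049e+31 / 1.008765e+09) = 1.193e+06

1.193e+06 m/s


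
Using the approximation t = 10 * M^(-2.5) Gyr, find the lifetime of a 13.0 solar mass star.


t = 10 * M^(-2.5) = 10 * 13.0^(-2.5) = 0.0164

0.0164 Gyr


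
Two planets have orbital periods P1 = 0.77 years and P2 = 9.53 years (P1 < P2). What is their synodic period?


1/P_syn = |1/P1 - 1/P2| = |1/0.77 - 1/9.53| => P_syn = 0.8377

0.8377 years


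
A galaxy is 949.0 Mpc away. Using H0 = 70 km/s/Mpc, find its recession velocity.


v = H0 * d = 70 * 949.0 = 66430.0

66430.0 km/s


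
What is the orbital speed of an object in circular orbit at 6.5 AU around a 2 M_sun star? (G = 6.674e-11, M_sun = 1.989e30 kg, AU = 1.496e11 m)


v = sqrt(GM/r) = sqrt(6.674e-11 * 3.978e+30 / 9.724e+11) = 16523.5369

16523.5369 m/s


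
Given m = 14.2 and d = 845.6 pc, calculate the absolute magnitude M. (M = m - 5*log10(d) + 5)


M = m - 5*log10(d) + 5 = 14.2 - 5*log10(845.6) + 5 = 4.5642

4.5642


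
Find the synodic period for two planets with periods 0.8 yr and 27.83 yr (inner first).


1/P_syn = |1/P1 - 1/P2| = |1/0.8 - 1/27.83| => P_syn = 0.8237

0.8237 years


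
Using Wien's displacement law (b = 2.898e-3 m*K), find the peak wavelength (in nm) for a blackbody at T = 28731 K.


lam_max = b / T = 2.898e-3 / 28731 = 1.009e-07 m = 100.8667 nm

100.8667 nm


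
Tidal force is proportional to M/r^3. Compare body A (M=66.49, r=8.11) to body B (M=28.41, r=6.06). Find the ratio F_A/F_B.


Ratio = (M1/r1^3) / (M2/r2^3) = (66.49/8.11^3) / (28.41/6.06^3) = 0.9764

0.9764


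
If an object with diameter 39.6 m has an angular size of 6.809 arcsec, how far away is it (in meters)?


D = size / theta_rad, theta_rad = 6.809 * pi/(180*3600) = 3.301e-05, D = 1.200e+06

1.200e+06 m


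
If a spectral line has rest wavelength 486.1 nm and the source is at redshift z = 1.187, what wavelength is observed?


lam_obs = lam_emit * (1 + z) = 486.1 * (1 + 1.187) = 1063.1007

1063.1007 nm


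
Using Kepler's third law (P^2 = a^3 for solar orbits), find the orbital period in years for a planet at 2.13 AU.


P = a^(3/2) = 2.13^1.5 = 3.1086

3.1086 years


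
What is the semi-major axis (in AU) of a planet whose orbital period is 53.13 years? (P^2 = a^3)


a = P^(2/3) = 53.13^(2/3) = 14.1327

14.1327 AU


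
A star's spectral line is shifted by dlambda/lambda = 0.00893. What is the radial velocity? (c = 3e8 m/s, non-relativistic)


v = (dlambda/lambda) * c = 0.00893 * 3e8 = 2.679e+06

2.679e+06 m/s


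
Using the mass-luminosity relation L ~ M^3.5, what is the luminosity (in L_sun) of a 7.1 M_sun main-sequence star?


L/L_sun = (M/M_sun)^3.5 = 7.1^3.5 = 953.6834

953.6834 L_sun


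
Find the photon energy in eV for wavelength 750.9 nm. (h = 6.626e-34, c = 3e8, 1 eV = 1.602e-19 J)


E = hc/lambda = 6.626e-34 * 3e8 / 7.509e-07 = 2.647e-19 J = 1.6524 eV

1.6524 eV


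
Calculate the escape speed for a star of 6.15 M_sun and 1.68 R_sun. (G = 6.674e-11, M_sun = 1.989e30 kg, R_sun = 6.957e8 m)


M = 6.15 * 1.989e30 kg = 1.223235e+31 kg; R = 1.68 * 6.957e8 m = 1.168776e+09 m. v_esc = sqrt(2GM/R) = sqrt(2 * 6.674e-11 * 1.223235e+31 / 1.168776e+09) = 1.182e+06

1.182e+06 m/s


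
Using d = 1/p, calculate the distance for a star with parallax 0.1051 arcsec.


d = 1/p = 1/0.1051 = 9.5147

9.5147 pc


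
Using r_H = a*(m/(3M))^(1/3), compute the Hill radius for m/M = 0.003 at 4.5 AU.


r_H = a * (m/3M)^(1/3) = 4.5 * (0.003/3)^(1/3) = 0.45

0.45 AU


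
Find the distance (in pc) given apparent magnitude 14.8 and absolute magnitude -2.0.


d = 10^((m - M + 5)/5) = 10^((14.8 - -2.0 + 5)/5) = 22908.6765

22908.6765 pc


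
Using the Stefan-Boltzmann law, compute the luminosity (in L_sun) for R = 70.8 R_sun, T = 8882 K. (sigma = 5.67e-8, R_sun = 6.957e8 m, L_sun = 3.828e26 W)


R = 70.8 * 6.957e8 m = 4.925556e+10 m. L = 4*pi*R^2*sigma*T^4 = 4*pi*(4.925556e+10)^2 * 5.67e-8 * 8882^4 = 1.075837109e+31 W. L/L_sun = 1.075837109e+31 / 3.828e26 = 28104.4177

28104.4177 L_sun


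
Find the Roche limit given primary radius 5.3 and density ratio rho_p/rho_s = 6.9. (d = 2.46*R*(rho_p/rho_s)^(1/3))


d_Roche = 2.46 * 5.3 * 6.9^(1/3) = 24.8215

24.8215


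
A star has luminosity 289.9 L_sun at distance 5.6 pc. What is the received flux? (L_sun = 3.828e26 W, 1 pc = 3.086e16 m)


F = L / (4*pi*d^2) = 1.110e+29 / (4*pi*(1.728e+17)^2) = 2.957e-07

2.957e-07 W/m^2


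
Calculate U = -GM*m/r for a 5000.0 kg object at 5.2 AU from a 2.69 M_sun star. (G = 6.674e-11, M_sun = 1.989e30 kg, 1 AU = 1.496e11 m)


M = 2.69 * 1.989e30 kg = 5.35041e+30 kg; r = 5.2 AU * 1.496e11 m/AU = 7.7792e+11 m. U = -GM*m/r = -(6.674e-11 * 5.35041e+30 * 5000.0) / 7.7792e+11 = -2.295e+12

-2.295e+12 J


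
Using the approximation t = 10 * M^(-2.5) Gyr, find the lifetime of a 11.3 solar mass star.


t = 10 * M^(-2.5) = 10 * 11.3^(-2.5) = 0.0233

0.0233 Gyr


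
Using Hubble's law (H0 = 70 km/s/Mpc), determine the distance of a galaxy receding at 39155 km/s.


d = v / H0 = 39155 / 70 = 559.3571

559.3571 Mpc


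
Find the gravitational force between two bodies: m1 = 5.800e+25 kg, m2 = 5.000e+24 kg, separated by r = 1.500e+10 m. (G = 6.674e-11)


F = G*m1*m2/r^2 = 6.674e-11 * 5.800e+25 * 5.000e+24 / (1.500e+10)^2 = 6.674e-11 * 2.900e+50 / 2.250e+20 = 8.602e+19

8.602e+19 N


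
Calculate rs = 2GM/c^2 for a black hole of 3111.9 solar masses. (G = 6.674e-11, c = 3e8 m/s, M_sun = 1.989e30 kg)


M = 3111.9 * 1.989e30 kg = 6.1895691e+33 kg. rs = 2GM/c^2 = 2 * 6.674e-11 * 6.1895691e+33 / (3e8)^2 = 9.180e+06

9.180e+06 m


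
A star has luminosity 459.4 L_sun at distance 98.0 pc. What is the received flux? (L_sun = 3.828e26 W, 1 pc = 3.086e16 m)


F = L / (4*pi*d^2) = 1.759e+29 / (4*pi*(3.024e+18)^2) = 1.530e-09

1.530e-09 W/m^2


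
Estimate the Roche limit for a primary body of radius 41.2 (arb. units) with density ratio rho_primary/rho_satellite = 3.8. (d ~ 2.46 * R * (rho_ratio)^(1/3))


d_Roche = 2.46 * 41.2 * 3.8^(1/3) = 158.1589

158.1589


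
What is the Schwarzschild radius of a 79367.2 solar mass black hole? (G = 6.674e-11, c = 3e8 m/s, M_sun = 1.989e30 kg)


M = 79367.2 * 1.989e30 kg = 1.578613608e+35 kg. rs = 2GM/c^2 = 2 * 6.674e-11 * 1.578613608e+35 / (3e8)^2 = 2.341e+08

2.341e+08 m


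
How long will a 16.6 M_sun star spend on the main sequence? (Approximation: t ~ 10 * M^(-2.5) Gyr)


t = 10 * M^(-2.5) = 10 * 16.6^(-2.5) = 0.0089

0.0089 Gyr


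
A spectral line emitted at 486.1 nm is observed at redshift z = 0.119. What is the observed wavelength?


lam_obs = lam_emit * (1 + z) = 486.1 * (1 + 0.119) = 543.9459

543.9459 nm


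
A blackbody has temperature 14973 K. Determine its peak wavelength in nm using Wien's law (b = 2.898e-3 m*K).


lam_max = b / T = 2.898e-3 / 14973 = 1.935e-07 m = 193.5484 nm

193.5484 nm


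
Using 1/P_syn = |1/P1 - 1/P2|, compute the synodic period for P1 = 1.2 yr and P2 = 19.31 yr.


1/P_syn = |1/P1 - 1/P2| = |1/1.2 - 1/19.31| => P_syn = 1.2795

1.2795 years


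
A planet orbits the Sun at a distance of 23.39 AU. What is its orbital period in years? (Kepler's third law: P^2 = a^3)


P = a^(3/2) = 23.39^1.5 = 113.1215

113.1215 years


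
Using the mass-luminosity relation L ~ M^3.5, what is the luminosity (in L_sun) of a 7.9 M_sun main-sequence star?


L/L_sun = (M/M_sun)^3.5 = 7.9^3.5 = 1385.7817

1385.7817 L_sun


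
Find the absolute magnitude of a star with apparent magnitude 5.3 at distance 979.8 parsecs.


M = m - 5*log10(d) + 5 = 5.3 - 5*log10(979.8) + 5 = -4.6557

-4.6557


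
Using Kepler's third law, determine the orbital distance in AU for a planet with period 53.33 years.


a = P^(2/3) = 53.33^(2/3) = 14.1682

14.1682 AU


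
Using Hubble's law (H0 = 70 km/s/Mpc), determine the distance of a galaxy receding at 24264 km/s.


d = v / H0 = 24264 / 70 = 346.6286

346.6286 Mpc


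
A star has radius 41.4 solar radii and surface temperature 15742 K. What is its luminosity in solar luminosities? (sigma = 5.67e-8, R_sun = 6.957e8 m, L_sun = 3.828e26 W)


R = 41.4 * 6.957e8 m = 2.880198e+10 m. L = 4*pi*R^2*sigma*T^4 = 4*pi*(2.880198e+10)^2 * 5.67e-8 * 15742^4 = 3.629754431e+31 W. L/L_sun = 3.629754431e+31 / 3.828e26 = 94821.1711

94821.1711 L_sun


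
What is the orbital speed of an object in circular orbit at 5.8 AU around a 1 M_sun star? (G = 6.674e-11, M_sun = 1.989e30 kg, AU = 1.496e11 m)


v = sqrt(GM/r) = sqrt(6.674e-11 * 1.989e+30 / 8.677e+11) = 12368.8892

12368.8892 m/s


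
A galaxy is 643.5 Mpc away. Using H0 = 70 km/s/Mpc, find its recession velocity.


v = H0 * d = 70 * 643.5 = 45045.0

45045.0 km/s


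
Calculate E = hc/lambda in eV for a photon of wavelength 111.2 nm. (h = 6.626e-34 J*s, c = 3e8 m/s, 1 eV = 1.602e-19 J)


E = hc/lambda = 6.626e-34 * 3e8 / 1.112e-07 = 1.788e-18 J = 11.1585 eV

11.1585 eV


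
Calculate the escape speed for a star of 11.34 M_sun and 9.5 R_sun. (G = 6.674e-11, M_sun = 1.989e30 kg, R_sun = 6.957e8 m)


M = 11.34 * 1.989e30 kg = 2.255526e+31 kg; R = 9.5 * 6.957e8 m = 6.60915e+09 m. v_esc = sqrt(2GM/R) = sqrt(2 * 6.674e-11 * 2.255526e+31 / 6.60915e+09) = 674930.7475

674930.7475 m/s


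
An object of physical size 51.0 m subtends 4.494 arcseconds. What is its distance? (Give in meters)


D = size / theta_rad, theta_rad = 4.494 * pi/(180*3600) = 2.179e-05, D = 2.341e+06

2.341e+06 m


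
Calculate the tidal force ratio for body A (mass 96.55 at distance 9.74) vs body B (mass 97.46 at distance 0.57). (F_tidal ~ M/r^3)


Ratio = (M1/r1^3) / (M2/r2^3) = (96.55/9.74^3) / (97.46/0.57^3) = 1.986e-04

1.986e-04


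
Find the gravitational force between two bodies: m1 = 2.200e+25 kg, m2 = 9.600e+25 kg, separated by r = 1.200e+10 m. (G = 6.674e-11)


F = G*m1*m2/r^2 = 6.674e-11 * 2.200e+25 * 9.600e+25 / (1.200e+10)^2 = 6.674e-11 * 2.112e+51 / 1.440e+20 = 9.789e+20

9.789e+20 N


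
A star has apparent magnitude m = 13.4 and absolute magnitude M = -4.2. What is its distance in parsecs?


d = 10^((m - M + 5)/5) = 10^((13.4 - -4.2 + 5)/5) = 33113.1121

33113.1121 pc


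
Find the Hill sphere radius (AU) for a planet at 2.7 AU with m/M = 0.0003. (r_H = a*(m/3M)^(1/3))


r_H = a * (m/3M)^(1/3) = 2.7 * (0.0003/3)^(1/3) = 0.1253

0.1253 AU


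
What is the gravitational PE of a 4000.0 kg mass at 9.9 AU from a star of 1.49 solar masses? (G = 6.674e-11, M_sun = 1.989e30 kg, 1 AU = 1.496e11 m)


M = 1.49 * 1.989e30 kg = 2.96361e+30 kg; r = 9.9 AU * 1.496e11 m/AU = 1.48104e+12 m. U = -GM*m/r = -(6.674e-11 * 2.96361e+30 * 4000.0) / 1.48104e+12 = -5.342e+11

-5.342e+11 J


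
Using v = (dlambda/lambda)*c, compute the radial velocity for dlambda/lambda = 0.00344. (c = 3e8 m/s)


v = (dlambda/lambda) * c = 0.00344 * 3e8 = 1.032e+06

1.032e+06 m/s


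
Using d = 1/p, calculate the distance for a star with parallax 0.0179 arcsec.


d = 1/p = 1/0.0179 = 55.8659

55.8659 pc


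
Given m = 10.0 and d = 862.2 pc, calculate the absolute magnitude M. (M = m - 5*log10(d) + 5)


M = m - 5*log10(d) + 5 = 10.0 - 5*log10(862.2) + 5 = 0.322

0.322


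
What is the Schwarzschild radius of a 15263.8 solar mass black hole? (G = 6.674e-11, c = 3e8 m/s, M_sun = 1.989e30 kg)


M = 15263.8 * 1.989e30 kg = 3.03596982e+34 kg. rs = 2GM/c^2 = 2 * 6.674e-11 * 3.03596982e+34 / (3e8)^2 = 4.503e+07

4.503e+07 m


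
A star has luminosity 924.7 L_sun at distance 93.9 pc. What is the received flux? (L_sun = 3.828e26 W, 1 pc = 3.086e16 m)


F = L / (4*pi*d^2) = 3.540e+29 / (4*pi*(2.898e+18)^2) = 3.355e-09

3.355e-09 W/m^2


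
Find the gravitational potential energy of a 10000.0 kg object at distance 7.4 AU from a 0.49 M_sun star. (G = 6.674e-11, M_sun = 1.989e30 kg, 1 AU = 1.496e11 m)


M = 0.49 * 1.989e30 kg = 9.7461e+29 kg; r = 7.4 AU * 1.496e11 m/AU = 1.10704e+12 m. U = -GM*m/r = -(6.674e-11 * 9.7461e+29 * 10000.0) / 1.10704e+12 = -5.876e+11

-5.876e+11 J


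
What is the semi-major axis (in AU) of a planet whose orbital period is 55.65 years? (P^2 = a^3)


a = P^(2/3) = 55.65^(2/3) = 14.5762

14.5762 AU


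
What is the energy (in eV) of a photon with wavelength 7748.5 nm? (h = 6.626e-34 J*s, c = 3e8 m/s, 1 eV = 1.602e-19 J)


E = hc/lambda = 6.626e-34 * 3e8 / 7.749e-06 = 2.565e-20 J = 0.1601 eV

0.1601 eV


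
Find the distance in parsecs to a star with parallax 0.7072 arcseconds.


d = 1/p = 1/0.7072 = 1.414

1.414 pc


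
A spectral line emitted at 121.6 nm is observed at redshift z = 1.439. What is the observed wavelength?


lam_obs = lam_emit * (1 + z) = 121.6 * (1 + 1.439) = 296.5824

296.5824 nm


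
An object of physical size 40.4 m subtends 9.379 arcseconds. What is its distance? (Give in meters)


D = size / theta_rad, theta_rad = 9.379 * pi/(180*3600) = 4.547e-05, D = 888484.7182

888484.7182 m


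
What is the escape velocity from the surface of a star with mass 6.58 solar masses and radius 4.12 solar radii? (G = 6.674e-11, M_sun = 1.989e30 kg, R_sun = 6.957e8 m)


M = 6.58 * 1.989e30 kg = 1.308762e+31 kg; R = 4.12 * 6.957e8 m = 2.866284e+09 m. v_esc = sqrt(2GM/R) = sqrt(2 * 6.674e-11 * 1.308762e+31 / 2.866284e+09) = 780690.3797

780690.3797 m/s


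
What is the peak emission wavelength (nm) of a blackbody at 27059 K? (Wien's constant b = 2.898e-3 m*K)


lam_max = b / T = 2.898e-3 / 27059 = 1.071e-07 m = 107.0993 nm

107.0993 nm


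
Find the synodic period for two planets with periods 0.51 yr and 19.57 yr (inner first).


1/P_syn = |1/P1 - 1/P2| = |1/0.51 - 1/19.57| => P_syn = 0.5236

0.5236 years


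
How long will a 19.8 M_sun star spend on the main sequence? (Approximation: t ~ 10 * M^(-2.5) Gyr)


t = 10 * M^(-2.5) = 10 * 19.8^(-2.5) = 0.0057

0.0057 Gyr


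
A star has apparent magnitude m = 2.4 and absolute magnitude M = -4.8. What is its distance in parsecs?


d = 10^((m - M + 5)/5) = 10^((2.4 - -4.8 + 5)/5) = 275.4229

275.4229 pc


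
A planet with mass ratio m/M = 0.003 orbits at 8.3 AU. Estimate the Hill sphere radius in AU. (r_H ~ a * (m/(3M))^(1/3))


r_H = a * (m/3M)^(1/3) = 8.3 * (0.003/3)^(1/3) = 0.83

0.83 AU


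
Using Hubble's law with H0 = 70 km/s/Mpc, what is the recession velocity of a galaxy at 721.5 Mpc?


v = H0 * d = 70 * 721.5 = 50505.0

50505.0 km/s


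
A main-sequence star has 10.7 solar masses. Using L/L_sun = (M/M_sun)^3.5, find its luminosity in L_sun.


L/L_sun = (M/M_sun)^3.5 = 10.7^3.5 = 4007.2203

4007.2203 L_sun


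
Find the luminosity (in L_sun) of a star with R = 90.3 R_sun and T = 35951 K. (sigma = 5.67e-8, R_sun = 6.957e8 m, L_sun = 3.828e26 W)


R = 90.3 * 6.957e8 m = 6.282171e+10 m. L = 4*pi*R^2*sigma*T^4 = 4*pi*(6.282171e+10)^2 * 5.67e-8 * 35951^4 = 4.697386881e+33 W. L/L_sun = 4.697386881e+33 / 3.828e26 = 1.227e+07

1.227e+07 L_sun


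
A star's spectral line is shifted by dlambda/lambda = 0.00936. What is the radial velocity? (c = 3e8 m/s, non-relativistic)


v = (dlambda/lambda) * c = 0.00936 * 3e8 = 2.808e+06

2.808e+06 m/s


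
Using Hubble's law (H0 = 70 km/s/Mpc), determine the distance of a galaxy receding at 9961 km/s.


d = v / H0 = 9961 / 70 = 142.3

142.3 Mpc


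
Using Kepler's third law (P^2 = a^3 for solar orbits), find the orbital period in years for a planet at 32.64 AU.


P = a^(3/2) = 32.64^1.5 = 186.477

186.477 years


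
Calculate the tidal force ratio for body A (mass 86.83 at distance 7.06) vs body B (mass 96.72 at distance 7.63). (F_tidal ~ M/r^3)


Ratio = (M1/r1^3) / (M2/r2^3) = (86.83/7.06^3) / (96.72/7.63^3) = 1.1332

1.1332


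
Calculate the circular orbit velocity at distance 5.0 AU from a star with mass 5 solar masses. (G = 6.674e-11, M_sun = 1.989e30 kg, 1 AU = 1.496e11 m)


v = sqrt(GM/r) = sqrt(6.674e-11 * 9.945e+30 / 7.480e+11) = 29788.2298

29788.2298 m/s


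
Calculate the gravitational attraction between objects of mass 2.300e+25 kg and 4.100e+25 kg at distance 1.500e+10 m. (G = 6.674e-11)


F = G*m1*m2/r^2 = 6.674e-11 * 2.300e+25 * 4.100e+25 / (1.500e+10)^2 = 6.674e-11 * 9.430e+50 / 2.250e+20 = 2.797e+20

2.797e+20 N


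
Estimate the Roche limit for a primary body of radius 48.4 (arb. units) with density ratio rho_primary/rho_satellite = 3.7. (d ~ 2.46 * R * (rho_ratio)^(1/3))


d_Roche = 2.46 * 48.4 * 3.7^(1/3) = 184.154

184.154


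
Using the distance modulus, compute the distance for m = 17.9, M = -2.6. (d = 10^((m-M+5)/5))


d = 10^((m - M + 5)/5) = 10^((17.9 - -2.6 + 5)/5) = 125892.5412

125892.5412 pc


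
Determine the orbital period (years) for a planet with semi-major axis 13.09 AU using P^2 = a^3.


P = a^(3/2) = 13.09^1.5 = 47.3598

47.3598 years


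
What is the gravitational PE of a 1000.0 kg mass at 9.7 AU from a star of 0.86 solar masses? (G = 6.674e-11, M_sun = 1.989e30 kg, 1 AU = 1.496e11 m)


M = 0.86 * 1.989e30 kg = 1.71054e+30 kg; r = 9.7 AU * 1.496e11 m/AU = 1.45112e+12 m. U = -GM*m/r = -(6.674e-11 * 1.71054e+30 * 1000.0) / 1.45112e+12 = -7.867e+10

-7.867e+10 J


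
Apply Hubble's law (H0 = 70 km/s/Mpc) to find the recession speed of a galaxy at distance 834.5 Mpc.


v = H0 * d = 70 * 834.5 = 58415.0

58415.0 km/s


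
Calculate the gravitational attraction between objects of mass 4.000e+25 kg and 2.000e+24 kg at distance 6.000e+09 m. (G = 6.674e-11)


F = G*m1*m2/r^2 = 6.674e-11 * 4.000e+25 * 2.000e+24 / (6.000e+09)^2 = 6.674e-11 * 8.000e+49 / 3.600e+19 = 1.483e+20

1.483e+20 N


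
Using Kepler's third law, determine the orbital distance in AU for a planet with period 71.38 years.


a = P^(2/3) = 71.38^(2/3) = 17.2075

17.2075 AU


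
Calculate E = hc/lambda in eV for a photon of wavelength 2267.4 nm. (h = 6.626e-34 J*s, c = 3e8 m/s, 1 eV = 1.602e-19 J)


E = hc/lambda = 6.626e-34 * 3e8 / 2.267e-06 = 8.767e-20 J = 0.5472 eV

0.5472 eV


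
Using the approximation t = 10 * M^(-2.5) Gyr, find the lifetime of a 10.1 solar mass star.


t = 10 * M^(-2.5) = 10 * 10.1^(-2.5) = 0.0308

0.0308 Gyr


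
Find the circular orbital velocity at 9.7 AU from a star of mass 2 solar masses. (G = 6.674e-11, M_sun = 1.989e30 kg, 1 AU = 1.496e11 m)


v = sqrt(GM/r) = sqrt(6.674e-11 * 3.978e+30 / 1.451e+12) = 13526.1384

13526.1384 m/s


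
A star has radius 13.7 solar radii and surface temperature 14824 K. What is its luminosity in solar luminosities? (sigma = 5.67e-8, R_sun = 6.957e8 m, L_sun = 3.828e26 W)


R = 13.7 * 6.957e8 m = 9.53109e+09 m. L = 4*pi*R^2*sigma*T^4 = 4*pi*(9.53109e+09)^2 * 5.67e-8 * 14824^4 = 3.125645276e+30 W. L/L_sun = 3.125645276e+30 / 3.828e26 = 8165.2175

8165.2175 L_sun


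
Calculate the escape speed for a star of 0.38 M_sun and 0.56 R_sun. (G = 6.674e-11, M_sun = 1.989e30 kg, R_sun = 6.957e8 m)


M = 0.38 * 1.989e30 kg = 7.5582e+29 kg; R = 0.56 * 6.957e8 m = 3.89592e+08 m. v_esc = sqrt(2GM/R) = sqrt(2 * 6.674e-11 * 7.5582e+29 / 3.89592e+08) = 508876.3572

508876.3572 m/s


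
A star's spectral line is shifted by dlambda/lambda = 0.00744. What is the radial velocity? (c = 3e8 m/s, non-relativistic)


v = (dlambda/lambda) * c = 0.00744 * 3e8 = 2.232e+06

2.232e+06 m/s


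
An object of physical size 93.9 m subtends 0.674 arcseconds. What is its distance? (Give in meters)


D = size / theta_rad, theta_rad = 0.674 * pi/(180*3600) = 3.268e-06, D = 2.874e+07

2.874e+07 m


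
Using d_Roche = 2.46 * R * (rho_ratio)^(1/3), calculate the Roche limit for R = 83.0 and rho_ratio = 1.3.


d_Roche = 2.46 * 83.0 * 1.3^(1/3) = 222.8406

222.8406


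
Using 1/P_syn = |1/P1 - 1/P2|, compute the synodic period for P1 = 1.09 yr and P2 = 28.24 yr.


1/P_syn = |1/P1 - 1/P2| = |1/1.09 - 1/28.24| => P_syn = 1.1338

1.1338 years


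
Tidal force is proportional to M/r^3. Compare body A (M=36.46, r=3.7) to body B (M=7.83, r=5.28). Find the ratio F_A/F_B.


Ratio = (M1/r1^3) / (M2/r2^3) = (36.46/3.7^3) / (7.83/5.28^3) = 13.5317

13.5317


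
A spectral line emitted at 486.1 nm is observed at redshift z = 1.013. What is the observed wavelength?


lam_obs = lam_emit * (1 + z) = 486.1 * (1 + 1.013) = 978.5193

978.5193 nm


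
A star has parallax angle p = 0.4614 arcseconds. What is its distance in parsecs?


d = 1/p = 1/0.4614 = 2.1673

2.1673 pc


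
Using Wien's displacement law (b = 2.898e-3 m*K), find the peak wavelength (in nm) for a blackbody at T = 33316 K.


lam_max = b / T = 2.898e-3 / 33316 = 8.699e-08 m = 86.9852 nm

86.9852 nm


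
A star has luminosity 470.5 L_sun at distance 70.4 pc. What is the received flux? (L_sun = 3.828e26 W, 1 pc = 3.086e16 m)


F = L / (4*pi*d^2) = 1.801e+29 / (4*pi*(2.173e+18)^2) = 3.037e-09

3.037e-09 W/m^2


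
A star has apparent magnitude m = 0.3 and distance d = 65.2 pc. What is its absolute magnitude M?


M = m - 5*log10(d) + 5 = 0.3 - 5*log10(65.2) + 5 = -3.7712

-3.7712


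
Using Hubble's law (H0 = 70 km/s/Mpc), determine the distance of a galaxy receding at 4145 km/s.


d = v / H0 = 4145 / 70 = 59.2143

59.2143 Mpc


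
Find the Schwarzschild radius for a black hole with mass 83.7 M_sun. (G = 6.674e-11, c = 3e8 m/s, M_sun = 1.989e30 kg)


M = 83.7 * 1.989e30 kg = 1.664793e+32 kg. rs = 2GM/c^2 = 2 * 6.674e-11 * 1.664793e+32 / (3e8)^2 = 246907.2996

246907.2996 m


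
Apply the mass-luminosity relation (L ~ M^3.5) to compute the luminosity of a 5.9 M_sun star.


L/L_sun = (M/M_sun)^3.5 = 5.9^3.5 = 498.8639

498.8639 L_sun


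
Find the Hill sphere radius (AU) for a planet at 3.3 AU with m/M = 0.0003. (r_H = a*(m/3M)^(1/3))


r_H = a * (m/3M)^(1/3) = 3.3 * (0.0003/3)^(1/3) = 0.1532

0.1532 AU


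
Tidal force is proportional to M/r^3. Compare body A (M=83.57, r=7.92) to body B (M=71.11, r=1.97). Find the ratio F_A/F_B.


Ratio = (M1/r1^3) / (M2/r2^3) = (83.57/7.92^3) / (71.11/1.97^3) = 0.0181

0.0181


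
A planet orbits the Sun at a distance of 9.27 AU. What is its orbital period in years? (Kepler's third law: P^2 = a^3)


P = a^(3/2) = 9.27^1.5 = 28.2241

28.2241 years


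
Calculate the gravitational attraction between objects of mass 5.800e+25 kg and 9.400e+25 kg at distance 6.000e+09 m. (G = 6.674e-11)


F = G*m1*m2/r^2 = 6.674e-11 * 5.800e+25 * 9.400e+25 / (6.000e+09)^2 = 6.674e-11 * 5.452e+51 / 3.600e+19 = 1.011e+22

1.011e+22 N


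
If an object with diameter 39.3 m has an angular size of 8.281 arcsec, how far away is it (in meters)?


D = size / theta_rad, theta_rad = 8.281 * pi/(180*3600) = 4.015e-05, D = 978892.2697

978892.2697 m


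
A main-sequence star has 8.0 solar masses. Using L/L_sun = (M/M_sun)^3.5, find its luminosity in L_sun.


L/L_sun = (M/M_sun)^3.5 = 8.0^3.5 = 1448.1547

1448.1547 L_sun


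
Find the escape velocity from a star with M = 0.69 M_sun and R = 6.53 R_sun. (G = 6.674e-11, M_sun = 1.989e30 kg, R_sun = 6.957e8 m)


M = 0.69 * 1.989e30 kg = 1.37241e+30 kg; R = 6.53 * 6.957e8 m = 4.542921e+09 m. v_esc = sqrt(2GM/R) = sqrt(2 * 6.674e-11 * 1.37241e+30 / 4.542921e+09) = 200808.6625

200808.6625 m/s


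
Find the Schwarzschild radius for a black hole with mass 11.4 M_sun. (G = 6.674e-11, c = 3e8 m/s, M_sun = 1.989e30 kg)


M = 11.4 * 1.989e30 kg = 2.26746e+31 kg. rs = 2GM/c^2 = 2 * 6.674e-11 * 2.26746e+31 / (3e8)^2 = 33628.9512

33628.9512 m


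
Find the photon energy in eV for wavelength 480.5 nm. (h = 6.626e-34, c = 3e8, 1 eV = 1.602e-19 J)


E = hc/lambda = 6.626e-34 * 3e8 / 4.805e-07 = 4.137e-19 J = 2.5824 eV

2.5824 eV


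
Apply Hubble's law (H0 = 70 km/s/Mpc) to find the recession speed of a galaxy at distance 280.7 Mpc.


v = H0 * d = 70 * 280.7 = 19649.0

19649.0 km/s


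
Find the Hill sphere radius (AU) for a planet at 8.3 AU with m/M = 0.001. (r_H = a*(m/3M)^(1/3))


r_H = a * (m/3M)^(1/3) = 8.3 * (0.001/3)^(1/3) = 0.5755

0.5755 AU


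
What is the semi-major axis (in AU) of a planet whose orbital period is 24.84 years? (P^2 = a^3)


a = P^(2/3) = 24.84^(2/3) = 8.5134

8.5134 AU


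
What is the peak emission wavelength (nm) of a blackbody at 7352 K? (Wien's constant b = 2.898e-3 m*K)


lam_max = b / T = 2.898e-3 / 7352 = 3.942e-07 m = 394.1785 nm

394.1785 nm


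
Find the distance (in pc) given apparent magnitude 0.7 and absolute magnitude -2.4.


d = 10^((m - M + 5)/5) = 10^((0.7 - -2.4 + 5)/5) = 41.6869

41.6869 pc


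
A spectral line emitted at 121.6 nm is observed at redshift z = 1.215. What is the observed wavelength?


lam_obs = lam_emit * (1 + z) = 121.6 * (1 + 1.215) = 269.344

269.344 nm


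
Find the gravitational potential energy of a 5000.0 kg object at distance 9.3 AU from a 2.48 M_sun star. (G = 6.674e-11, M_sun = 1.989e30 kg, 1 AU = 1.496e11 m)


M = 2.48 * 1.989e30 kg = 4.93272e+30 kg; r = 9.3 AU * 1.496e11 m/AU = 1.39128e+12 m. U = -GM*m/r = -(6.674e-11 * 4.93272e+30 * 5000.0) / 1.39128e+12 = -1.183e+12

-1.183e+12 J


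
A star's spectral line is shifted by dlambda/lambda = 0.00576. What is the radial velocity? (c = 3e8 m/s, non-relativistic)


v = (dlambda/lambda) * c = 0.00576 * 3e8 = 1.728e+06

1.728e+06 m/s


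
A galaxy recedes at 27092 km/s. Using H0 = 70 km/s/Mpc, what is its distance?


d = v / H0 = 27092 / 70 = 387.0286

387.0286 Mpc


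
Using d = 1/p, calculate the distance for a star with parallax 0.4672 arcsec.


d = 1/p = 1/0.4672 = 2.1404

2.1404 pc


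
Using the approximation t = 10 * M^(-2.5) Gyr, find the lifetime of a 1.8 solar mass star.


t = 10 * M^(-2.5) = 10 * 1.8^(-2.5) = 2.3005

2.3005 Gyr


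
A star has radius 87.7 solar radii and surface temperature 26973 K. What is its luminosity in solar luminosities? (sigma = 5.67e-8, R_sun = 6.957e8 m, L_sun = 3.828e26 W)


R = 87.7 * 6.957e8 m = 6.101289e+10 m. L = 4*pi*R^2*sigma*T^4 = 4*pi*(6.101289e+10)^2 * 5.67e-8 * 26973^4 = 1.4039548e+33 W. L/L_sun = 1.4039548e+33 / 3.828e26 = 3.668e+06

3.668e+06 L_sun


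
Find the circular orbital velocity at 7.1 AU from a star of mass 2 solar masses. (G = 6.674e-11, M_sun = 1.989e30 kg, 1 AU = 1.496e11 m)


v = sqrt(GM/r) = sqrt(6.674e-11 * 3.978e+30 / 1.062e+12) = 15809.9508

15809.9508 m/s


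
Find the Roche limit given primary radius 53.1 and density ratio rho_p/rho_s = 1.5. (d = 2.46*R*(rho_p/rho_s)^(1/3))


d_Roche = 2.46 * 53.1 * 1.5^(1/3) = 149.5294

149.5294


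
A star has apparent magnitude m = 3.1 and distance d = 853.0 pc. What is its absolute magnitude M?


M = m - 5*log10(d) + 5 = 3.1 - 5*log10(853.0) + 5 = -6.5547

-6.5547


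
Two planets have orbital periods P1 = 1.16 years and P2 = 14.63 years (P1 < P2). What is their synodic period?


1/P_syn = |1/P1 - 1/P2| = |1/1.16 - 1/14.63| => P_syn = 1.2599

1.2599 years


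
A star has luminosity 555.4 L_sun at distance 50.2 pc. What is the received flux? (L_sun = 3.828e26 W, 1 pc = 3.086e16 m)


F = L / (4*pi*d^2) = 2.126e+29 / (4*pi*(1.549e+18)^2) = 7.050e-09

7.050e-09 W/m^2


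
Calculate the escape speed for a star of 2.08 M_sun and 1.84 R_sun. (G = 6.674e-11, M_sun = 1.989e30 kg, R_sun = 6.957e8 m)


M = 2.08 * 1.989e30 kg = 4.13712e+30 kg; R = 1.84 * 6.957e8 m = 1.280088e+09 m. v_esc = sqrt(2GM/R) = sqrt(2 * 6.674e-11 * 4.13712e+30 / 1.280088e+09) = 656806.2017

656806.2017 m/s


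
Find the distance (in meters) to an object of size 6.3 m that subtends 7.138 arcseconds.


D = size / theta_rad, theta_rad = 7.138 * pi/(180*3600) = 3.461e-05, D = 182049.3527

182049.3527 m


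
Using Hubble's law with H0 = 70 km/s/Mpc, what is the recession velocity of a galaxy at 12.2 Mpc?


v = H0 * d = 70 * 12.2 = 854.0

854.0 km/s


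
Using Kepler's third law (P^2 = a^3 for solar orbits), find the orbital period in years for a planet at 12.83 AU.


P = a^(3/2) = 12.83^1.5 = 45.9558

45.9558 years


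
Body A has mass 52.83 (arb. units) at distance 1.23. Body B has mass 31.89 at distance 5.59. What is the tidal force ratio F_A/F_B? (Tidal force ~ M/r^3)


Ratio = (M1/r1^3) / (M2/r2^3) = (52.83/1.23^3) / (31.89/5.59^3) = 155.5057

155.5057


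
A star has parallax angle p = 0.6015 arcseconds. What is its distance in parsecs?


d = 1/p = 1/0.6015 = 1.6625

1.6625 pc


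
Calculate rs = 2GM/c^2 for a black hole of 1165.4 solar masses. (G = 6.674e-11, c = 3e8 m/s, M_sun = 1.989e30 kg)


M = 1165.4 * 1.989e30 kg = 2.3179806e+33 kg. rs = 2GM/c^2 = 2 * 6.674e-11 * 2.3179806e+33 / (3e8)^2 = 3.438e+06

3.438e+06 m


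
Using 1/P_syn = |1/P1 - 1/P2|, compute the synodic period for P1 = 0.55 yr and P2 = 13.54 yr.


1/P_syn = |1/P1 - 1/P2| = |1/0.55 - 1/13.54| => P_syn = 0.5733

0.5733 years


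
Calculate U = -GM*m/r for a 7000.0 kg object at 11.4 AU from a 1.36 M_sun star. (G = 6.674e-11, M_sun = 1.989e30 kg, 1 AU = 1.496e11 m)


M = 1.36 * 1.989e30 kg = 2.70504e+30 kg; r = 11.4 AU * 1.496e11 m/AU = 1.70544e+12 m. U = -GM*m/r = -(6.674e-11 * 2.70504e+30 * 7000.0) / 1.70544e+12 = -7.410e+11

-7.410e+11 J


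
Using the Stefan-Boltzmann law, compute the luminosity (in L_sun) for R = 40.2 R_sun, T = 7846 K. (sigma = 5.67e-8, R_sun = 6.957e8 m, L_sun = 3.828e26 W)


R = 40.2 * 6.957e8 m = 2.796714e+10 m. L = 4*pi*R^2*sigma*T^4 = 4*pi*(2.796714e+10)^2 * 5.67e-8 * 7846^4 = 2.111943283e+30 W. L/L_sun = 2.111943283e+30 / 3.828e26 = 5517.0932

5517.0932 L_sun


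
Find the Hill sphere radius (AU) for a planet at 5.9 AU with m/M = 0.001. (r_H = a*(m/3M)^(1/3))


r_H = a * (m/3M)^(1/3) = 5.9 * (0.001/3)^(1/3) = 0.4091

0.4091 AU


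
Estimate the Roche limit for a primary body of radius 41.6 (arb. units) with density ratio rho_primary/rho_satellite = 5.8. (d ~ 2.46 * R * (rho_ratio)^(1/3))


d_Roche = 2.46 * 41.6 * 5.8^(1/3) = 183.8673

183.8673


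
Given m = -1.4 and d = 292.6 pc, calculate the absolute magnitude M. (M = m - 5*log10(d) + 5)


M = m - 5*log10(d) + 5 = -1.4 - 5*log10(292.6) + 5 = -8.7314

-8.7314


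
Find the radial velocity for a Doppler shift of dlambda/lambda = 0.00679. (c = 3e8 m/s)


v = (dlambda/lambda) * c = 0.00679 * 3e8 = 2.037e+06

2.037e+06 m/s


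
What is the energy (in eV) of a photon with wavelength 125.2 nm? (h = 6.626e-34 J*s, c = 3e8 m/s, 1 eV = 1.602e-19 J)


E = hc/lambda = 6.626e-34 * 3e8 / 1.252e-07 = 1.588e-18 J = 9.9107 eV

9.9107 eV


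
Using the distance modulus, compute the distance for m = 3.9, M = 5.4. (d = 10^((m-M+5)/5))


d = 10^((m - M + 5)/5) = 10^((3.9 - 5.4 + 5)/5) = 5.0119

5.0119 pc


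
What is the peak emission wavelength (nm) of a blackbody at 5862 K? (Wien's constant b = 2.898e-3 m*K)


lam_max = b / T = 2.898e-3 / 5862 = 4.944e-07 m = 494.3705 nm

494.3705 nm


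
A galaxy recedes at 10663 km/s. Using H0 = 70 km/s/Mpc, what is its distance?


d = v / H0 = 10663 / 70 = 152.3286

152.3286 Mpc


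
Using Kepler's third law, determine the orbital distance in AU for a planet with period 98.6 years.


a = P^(2/3) = 98.6^(2/3) = 21.3428

21.3428 AU


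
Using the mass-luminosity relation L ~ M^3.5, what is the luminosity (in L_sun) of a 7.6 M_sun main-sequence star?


L/L_sun = (M/M_sun)^3.5 = 7.6^3.5 = 1210.1733

1210.1733 L_sun


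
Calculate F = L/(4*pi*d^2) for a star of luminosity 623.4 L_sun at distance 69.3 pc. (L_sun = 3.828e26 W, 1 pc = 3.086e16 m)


F = L / (4*pi*d^2) = 2.386e+29 / (4*pi*(2.139e+18)^2) = 4.152e-09

4.152e-09 W/m^2


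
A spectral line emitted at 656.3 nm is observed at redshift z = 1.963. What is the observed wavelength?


lam_obs = lam_emit * (1 + z) = 656.3 * (1 + 1.963) = 1944.6169

1944.6169 nm


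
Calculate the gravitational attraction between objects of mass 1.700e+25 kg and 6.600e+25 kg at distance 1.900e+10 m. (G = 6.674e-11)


F = G*m1*m2/r^2 = 6.674e-11 * 1.700e+25 * 6.600e+25 / (1.900e+10)^2 = 6.674e-11 * 1.122e+51 / 3.610e+20 = 2.074e+20

2.074e+20 N
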